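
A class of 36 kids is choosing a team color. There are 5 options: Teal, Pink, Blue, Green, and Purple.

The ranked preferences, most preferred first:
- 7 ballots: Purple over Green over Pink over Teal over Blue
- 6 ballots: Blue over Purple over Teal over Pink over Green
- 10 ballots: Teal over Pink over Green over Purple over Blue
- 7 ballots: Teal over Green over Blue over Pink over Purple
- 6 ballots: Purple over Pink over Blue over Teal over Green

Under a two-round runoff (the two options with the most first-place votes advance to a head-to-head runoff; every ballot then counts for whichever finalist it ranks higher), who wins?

Purple

Round 1 first-place votes: Teal 17, Pink 0, Blue 6, Green 0, Purple 13. Teal and Purple advance.
Runoff: Teal is ranked above Purple on 17 ballots, Purple above Teal on 19.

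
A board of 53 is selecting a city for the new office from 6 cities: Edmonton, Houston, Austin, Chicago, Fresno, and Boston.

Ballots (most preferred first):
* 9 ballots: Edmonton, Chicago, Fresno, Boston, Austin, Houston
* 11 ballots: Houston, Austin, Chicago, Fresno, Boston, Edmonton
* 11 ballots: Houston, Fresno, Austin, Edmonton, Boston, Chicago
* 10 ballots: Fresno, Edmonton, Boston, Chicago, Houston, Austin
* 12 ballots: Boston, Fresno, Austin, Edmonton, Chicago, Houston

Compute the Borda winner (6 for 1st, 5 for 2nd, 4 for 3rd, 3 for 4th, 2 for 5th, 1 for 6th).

Fresno

Edmonton: 9×6 + 11×1 + 11×3 + 10×5 + 12×3 = 184
Houston: 9×1 + 11×6 + 11×6 + 10×2 + 12×1 = 173
Austin: 9×2 + 11×5 + 11×4 + 10×1 + 12×4 = 175
Chicago: 9×5 + 11×4 + 11×1 + 10×3 + 12×2 = 154
Fresno: 9×4 + 11×3 + 11×5 + 10×6 + 12×5 = 244
Boston: 9×3 + 11×2 + 11×2 + 10×4 + 12×6 = 183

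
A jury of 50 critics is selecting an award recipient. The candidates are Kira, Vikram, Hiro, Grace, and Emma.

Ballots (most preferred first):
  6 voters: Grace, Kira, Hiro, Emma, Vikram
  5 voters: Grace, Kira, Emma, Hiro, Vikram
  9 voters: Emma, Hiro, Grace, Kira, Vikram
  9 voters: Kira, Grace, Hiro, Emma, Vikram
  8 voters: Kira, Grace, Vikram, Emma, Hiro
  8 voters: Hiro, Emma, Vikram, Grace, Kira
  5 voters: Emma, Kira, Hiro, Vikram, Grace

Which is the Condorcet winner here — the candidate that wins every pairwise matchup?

Grace

Grace vs Kira: 28–22
Grace vs Vikram: 37–13
Grace vs Hiro: 28–22
Grace vs Emma: 28–22
Grace beats every other candidate.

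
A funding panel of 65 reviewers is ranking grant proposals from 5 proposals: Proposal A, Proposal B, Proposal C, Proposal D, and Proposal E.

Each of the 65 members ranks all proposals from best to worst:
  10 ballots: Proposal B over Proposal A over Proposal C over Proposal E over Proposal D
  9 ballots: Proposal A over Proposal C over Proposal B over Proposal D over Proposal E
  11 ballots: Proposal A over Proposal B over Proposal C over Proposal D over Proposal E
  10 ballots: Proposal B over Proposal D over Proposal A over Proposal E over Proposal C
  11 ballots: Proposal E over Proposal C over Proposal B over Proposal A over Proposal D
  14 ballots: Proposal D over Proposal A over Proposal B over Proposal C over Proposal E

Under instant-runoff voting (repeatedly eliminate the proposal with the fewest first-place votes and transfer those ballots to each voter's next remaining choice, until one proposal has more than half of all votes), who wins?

Proposal A

Round 1: Proposal A 20, Proposal B 20, Proposal C 0, Proposal D 14, Proposal E 11. Proposal C eliminated.
Round 2: Proposal A 20, Proposal B 20, Proposal D 14, Proposal E 11. Proposal E eliminated.
Round 3: Proposal A 20, Proposal B 31, Proposal D 14. Proposal D eliminated.
Round 4: Proposal A 34, Proposal B 31. Proposal A has a majority (≥33).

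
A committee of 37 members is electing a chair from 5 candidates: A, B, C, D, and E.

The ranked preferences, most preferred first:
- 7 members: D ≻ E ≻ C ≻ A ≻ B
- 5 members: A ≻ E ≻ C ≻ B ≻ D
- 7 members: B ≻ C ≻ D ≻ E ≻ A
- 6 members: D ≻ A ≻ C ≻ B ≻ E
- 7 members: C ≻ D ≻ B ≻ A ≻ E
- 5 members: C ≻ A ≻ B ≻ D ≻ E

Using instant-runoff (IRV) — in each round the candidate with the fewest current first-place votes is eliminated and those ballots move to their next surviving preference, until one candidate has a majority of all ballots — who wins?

Round 1: A 5, B 7, C 12, D 13, E 0. E eliminated.
Round 2: A 5, B 7, C 12, D 13. A eliminated.
Round 3: B 7, C 17, D 13. B eliminated.
Round 4: C 24, D 13. C has a majority (≥19).

C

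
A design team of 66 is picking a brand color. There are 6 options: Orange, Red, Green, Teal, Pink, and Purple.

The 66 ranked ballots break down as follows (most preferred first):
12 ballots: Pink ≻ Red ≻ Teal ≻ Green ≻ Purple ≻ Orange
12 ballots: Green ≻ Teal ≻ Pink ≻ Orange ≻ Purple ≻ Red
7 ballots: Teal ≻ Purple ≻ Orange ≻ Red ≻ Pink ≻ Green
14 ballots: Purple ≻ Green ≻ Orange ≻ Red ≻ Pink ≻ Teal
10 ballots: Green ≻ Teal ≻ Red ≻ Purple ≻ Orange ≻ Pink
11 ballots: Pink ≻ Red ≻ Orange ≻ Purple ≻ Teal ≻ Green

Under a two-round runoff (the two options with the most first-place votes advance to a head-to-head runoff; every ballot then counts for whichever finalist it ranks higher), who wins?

Green

Round 1 first-place votes: Orange 0, Red 0, Green 22, Teal 7, Pink 23, Purple 14. Pink and Green advance.
Runoff: Pink is ranked above Green on 30 ballots, Green above Pink on 36.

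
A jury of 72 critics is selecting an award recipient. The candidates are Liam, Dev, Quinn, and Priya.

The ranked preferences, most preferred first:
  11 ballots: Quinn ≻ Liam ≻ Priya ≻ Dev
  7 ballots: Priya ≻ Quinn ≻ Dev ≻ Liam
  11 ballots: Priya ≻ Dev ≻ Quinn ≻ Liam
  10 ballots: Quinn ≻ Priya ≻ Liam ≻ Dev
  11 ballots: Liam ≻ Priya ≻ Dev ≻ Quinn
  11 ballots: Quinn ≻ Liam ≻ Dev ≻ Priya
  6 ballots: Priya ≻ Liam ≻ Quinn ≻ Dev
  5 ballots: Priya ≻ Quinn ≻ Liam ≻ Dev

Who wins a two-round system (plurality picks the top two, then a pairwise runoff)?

Priya

Round 1 first-place votes: Liam 11, Dev 0, Quinn 32, Priya 29. Quinn and Priya advance.
Runoff: Quinn is ranked above Priya on 32 ballots, Priya above Quinn on 40.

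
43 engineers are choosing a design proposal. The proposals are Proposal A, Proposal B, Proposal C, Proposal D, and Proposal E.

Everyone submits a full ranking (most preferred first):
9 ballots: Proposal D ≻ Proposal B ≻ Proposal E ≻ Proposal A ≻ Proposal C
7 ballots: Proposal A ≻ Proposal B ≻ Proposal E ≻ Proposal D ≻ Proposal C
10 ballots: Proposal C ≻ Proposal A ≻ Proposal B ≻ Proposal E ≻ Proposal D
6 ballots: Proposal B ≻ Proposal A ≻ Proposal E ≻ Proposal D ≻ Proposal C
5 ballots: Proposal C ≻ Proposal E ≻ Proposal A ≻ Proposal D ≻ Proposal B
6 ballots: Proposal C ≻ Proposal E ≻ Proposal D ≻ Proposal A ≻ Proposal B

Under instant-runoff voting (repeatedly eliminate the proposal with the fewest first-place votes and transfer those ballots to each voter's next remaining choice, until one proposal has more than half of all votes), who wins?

Round 1: Proposal A 7, Proposal B 6, Proposal C 21, Proposal D 9, Proposal E 0. Proposal E eliminated.
Round 2: Proposal A 7, Proposal B 6, Proposal C 21, Proposal D 9. Proposal B eliminated.
Round 3: Proposal A 13, Proposal C 21, Proposal D 9. Proposal D eliminated.
Round 4: Proposal A 22, Proposal C 21. Proposal A has a majority (≥22).

Proposal A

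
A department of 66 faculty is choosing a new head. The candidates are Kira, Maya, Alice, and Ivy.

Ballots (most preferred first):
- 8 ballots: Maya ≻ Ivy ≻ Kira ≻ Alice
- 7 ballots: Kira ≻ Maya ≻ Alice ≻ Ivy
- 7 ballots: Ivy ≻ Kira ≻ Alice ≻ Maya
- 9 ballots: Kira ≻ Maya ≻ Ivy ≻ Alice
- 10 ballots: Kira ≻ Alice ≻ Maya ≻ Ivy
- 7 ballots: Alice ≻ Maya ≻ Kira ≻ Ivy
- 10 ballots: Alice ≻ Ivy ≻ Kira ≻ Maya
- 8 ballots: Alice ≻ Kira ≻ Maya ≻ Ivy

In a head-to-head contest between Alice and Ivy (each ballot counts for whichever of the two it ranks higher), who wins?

Alice is ranked above Ivy on 42 ballots; Ivy above Alice on 24.

Alice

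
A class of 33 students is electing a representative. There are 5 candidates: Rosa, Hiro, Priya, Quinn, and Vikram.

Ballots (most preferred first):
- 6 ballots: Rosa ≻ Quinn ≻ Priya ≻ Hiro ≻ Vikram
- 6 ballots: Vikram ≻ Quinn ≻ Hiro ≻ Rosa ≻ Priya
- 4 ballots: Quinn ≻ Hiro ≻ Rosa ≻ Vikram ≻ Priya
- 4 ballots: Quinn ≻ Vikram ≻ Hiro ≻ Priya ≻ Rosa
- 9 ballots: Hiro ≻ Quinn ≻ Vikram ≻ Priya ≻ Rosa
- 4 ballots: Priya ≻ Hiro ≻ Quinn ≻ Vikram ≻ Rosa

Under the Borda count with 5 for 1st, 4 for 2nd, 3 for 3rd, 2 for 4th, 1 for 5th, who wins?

Rosa: 6×5 + 6×2 + 4×3 + 4×1 + 9×1 + 4×1 = 71
Hiro: 6×2 + 6×3 + 4×4 + 4×3 + 9×5 + 4×4 = 119
Priya: 6×3 + 6×1 + 4×1 + 4×2 + 9×2 + 4×5 = 74
Quinn: 6×4 + 6×4 + 4×5 + 4×5 + 9×4 + 4×3 = 136
Vikram: 6×1 + 6×5 + 4×2 + 4×4 + 9×3 + 4×2 = 95

Quinn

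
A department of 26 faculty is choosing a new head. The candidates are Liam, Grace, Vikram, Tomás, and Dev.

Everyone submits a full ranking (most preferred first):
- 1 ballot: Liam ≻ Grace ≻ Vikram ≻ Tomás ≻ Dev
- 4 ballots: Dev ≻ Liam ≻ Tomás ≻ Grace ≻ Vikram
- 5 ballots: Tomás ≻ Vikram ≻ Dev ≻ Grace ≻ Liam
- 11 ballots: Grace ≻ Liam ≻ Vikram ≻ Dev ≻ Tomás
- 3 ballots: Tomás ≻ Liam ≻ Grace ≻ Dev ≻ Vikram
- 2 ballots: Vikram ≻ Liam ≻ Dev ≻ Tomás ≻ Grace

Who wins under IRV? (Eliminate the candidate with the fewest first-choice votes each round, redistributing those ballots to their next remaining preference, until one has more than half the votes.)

Round 1: Liam 1, Grace 11, Vikram 2, Tomás 8, Dev 4. Liam eliminated.
Round 2: Grace 12, Vikram 2, Tomás 8, Dev 4. Vikram eliminated.
Round 3: Grace 12, Tomás 8, Dev 6. Dev eliminated.
Round 4: Grace 12, Tomás 14. Tomás has a majority (≥14).

Tomás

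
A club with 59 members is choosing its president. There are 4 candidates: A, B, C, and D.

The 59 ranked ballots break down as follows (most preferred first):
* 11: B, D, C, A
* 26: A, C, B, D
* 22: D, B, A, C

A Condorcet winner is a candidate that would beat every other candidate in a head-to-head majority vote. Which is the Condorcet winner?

B

B vs A: 33–26
B vs C: 33–26
B vs D: 37–22
B beats every other candidate.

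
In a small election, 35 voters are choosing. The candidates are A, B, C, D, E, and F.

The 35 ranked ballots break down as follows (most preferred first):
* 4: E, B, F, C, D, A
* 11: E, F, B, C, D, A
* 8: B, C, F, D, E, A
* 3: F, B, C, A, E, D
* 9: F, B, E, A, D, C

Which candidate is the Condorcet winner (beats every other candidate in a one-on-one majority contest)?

F vs A: 35–0
F vs B: 23–12
F vs C: 27–8
F vs D: 35–0
F vs E: 20–15
F beats every other candidate.

F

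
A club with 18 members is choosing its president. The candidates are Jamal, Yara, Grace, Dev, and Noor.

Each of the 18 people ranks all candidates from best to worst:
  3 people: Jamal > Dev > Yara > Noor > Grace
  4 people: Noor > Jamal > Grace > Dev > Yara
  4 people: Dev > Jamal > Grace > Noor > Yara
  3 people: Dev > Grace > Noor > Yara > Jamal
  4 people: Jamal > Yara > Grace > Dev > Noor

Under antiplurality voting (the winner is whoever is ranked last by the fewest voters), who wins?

Last-place votes: Jamal 3, Yara 8, Grace 3, Dev 0, Noor 4.

Dev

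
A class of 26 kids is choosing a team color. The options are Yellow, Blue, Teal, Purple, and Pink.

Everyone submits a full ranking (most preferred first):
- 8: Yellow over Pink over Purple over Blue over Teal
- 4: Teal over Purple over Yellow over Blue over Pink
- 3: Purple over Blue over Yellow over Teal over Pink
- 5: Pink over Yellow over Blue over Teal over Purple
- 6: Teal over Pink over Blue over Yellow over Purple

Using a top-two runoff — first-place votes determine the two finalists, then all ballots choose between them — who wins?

Round 1 first-place votes: Yellow 8, Blue 0, Teal 10, Purple 3, Pink 5. Teal and Yellow advance.
Runoff: Teal is ranked above Yellow on 10 ballots, Yellow above Teal on 16.

Yellow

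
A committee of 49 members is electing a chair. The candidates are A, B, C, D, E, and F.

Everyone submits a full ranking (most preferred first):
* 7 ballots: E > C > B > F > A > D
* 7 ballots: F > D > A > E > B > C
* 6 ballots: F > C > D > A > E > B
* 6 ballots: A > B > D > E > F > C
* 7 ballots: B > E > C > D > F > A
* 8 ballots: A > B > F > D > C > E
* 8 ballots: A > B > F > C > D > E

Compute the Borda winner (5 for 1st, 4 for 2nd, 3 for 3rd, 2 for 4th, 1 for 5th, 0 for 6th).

A: 7×1 + 7×3 + 6×2 + 6×5 + 7×0 + 8×5 + 8×5 = 150
B: 7×3 + 7×1 + 6×0 + 6×4 + 7×5 + 8×4 + 8×4 = 151
C: 7×4 + 7×0 + 6×4 + 6×0 + 7×3 + 8×1 + 8×2 = 97
D: 7×0 + 7×4 + 6×3 + 6×3 + 7×2 + 8×2 + 8×1 = 102
E: 7×5 + 7×2 + 6×1 + 6×2 + 7×4 + 8×0 + 8×0 = 95
F: 7×2 + 7×5 + 6×5 + 6×1 + 7×1 + 8×3 + 8×3 = 140

B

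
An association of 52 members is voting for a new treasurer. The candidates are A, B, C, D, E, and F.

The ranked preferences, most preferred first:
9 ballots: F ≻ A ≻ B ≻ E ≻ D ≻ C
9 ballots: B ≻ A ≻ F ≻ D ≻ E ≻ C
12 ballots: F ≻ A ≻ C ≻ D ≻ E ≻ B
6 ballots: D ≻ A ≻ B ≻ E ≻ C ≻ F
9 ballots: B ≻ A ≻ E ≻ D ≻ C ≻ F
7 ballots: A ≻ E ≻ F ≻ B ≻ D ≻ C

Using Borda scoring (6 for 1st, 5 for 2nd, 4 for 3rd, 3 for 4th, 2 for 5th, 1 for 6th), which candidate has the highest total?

A

A: 9×5 + 9×5 + 12×5 + 6×5 + 9×5 + 7×6 = 267
B: 9×4 + 9×6 + 12×1 + 6×4 + 9×6 + 7×3 = 201
C: 9×1 + 9×1 + 12×4 + 6×2 + 9×2 + 7×1 = 103
D: 9×2 + 9×3 + 12×3 + 6×6 + 9×3 + 7×2 = 158
E: 9×3 + 9×2 + 12×2 + 6×3 + 9×4 + 7×5 = 158
F: 9×6 + 9×4 + 12×6 + 6×1 + 9×1 + 7×4 = 205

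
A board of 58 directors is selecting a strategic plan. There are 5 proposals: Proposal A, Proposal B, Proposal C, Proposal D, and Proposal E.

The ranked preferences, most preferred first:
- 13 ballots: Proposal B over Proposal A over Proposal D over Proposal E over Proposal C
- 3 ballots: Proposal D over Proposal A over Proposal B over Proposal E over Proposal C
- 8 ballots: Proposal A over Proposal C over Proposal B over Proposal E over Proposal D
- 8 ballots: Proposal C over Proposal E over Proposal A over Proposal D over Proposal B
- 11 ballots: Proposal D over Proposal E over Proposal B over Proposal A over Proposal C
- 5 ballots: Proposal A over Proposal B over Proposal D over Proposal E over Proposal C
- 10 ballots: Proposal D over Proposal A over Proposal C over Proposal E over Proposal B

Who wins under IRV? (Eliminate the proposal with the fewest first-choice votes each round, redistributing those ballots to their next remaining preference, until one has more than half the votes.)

Round 1: Proposal A 13, Proposal B 13, Proposal C 8, Proposal D 24, Proposal E 0. Proposal E eliminated.
Round 2: Proposal A 13, Proposal B 13, Proposal C 8, Proposal D 24. Proposal C eliminated.
Round 3: Proposal A 21, Proposal B 13, Proposal D 24. Proposal B eliminated.
Round 4: Proposal A 34, Proposal D 24. Proposal A has a majority (≥30).

Proposal A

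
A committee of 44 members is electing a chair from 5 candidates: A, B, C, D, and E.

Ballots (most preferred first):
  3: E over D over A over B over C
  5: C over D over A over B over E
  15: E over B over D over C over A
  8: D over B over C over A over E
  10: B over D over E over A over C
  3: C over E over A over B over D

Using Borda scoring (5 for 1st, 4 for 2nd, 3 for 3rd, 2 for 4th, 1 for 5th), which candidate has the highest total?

B

A: 3×3 + 5×3 + 15×1 + 8×2 + 10×2 + 3×3 = 84
B: 3×2 + 5×2 + 15×4 + 8×4 + 10×5 + 3×2 = 164
C: 3×1 + 5×5 + 15×2 + 8×3 + 10×1 + 3×5 = 107
D: 3×4 + 5×4 + 15×3 + 8×5 + 10×4 + 3×1 = 160
E: 3×5 + 5×1 + 15×5 + 8×1 + 10×3 + 3×4 = 145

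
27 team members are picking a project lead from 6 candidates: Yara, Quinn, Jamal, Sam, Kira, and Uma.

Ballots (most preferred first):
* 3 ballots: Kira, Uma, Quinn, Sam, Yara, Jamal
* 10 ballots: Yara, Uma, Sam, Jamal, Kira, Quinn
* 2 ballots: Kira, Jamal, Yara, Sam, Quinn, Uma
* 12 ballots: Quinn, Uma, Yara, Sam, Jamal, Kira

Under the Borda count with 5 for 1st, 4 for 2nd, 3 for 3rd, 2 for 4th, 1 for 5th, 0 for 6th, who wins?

Uma

Yara: 3×1 + 10×5 + 2×3 + 12×3 = 95
Quinn: 3×3 + 10×0 + 2×1 + 12×5 = 71
Jamal: 3×0 + 10×2 + 2×4 + 12×1 = 40
Sam: 3×2 + 10×3 + 2×2 + 12×2 = 64
Kira: 3×5 + 10×1 + 2×5 + 12×0 = 35
Uma: 3×4 + 10×4 + 2×0 + 12×4 = 100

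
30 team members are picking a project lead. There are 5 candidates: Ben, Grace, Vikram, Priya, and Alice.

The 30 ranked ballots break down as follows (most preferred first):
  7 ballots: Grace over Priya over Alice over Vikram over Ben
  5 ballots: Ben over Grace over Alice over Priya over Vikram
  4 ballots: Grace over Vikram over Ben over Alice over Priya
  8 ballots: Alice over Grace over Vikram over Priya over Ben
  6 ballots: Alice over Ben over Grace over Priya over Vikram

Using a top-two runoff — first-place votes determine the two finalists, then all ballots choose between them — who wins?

Round 1 first-place votes: Ben 5, Grace 11, Vikram 0, Priya 0, Alice 14. Alice and Grace advance.
Runoff: Alice is ranked above Grace on 14 ballots, Grace above Alice on 16.

Grace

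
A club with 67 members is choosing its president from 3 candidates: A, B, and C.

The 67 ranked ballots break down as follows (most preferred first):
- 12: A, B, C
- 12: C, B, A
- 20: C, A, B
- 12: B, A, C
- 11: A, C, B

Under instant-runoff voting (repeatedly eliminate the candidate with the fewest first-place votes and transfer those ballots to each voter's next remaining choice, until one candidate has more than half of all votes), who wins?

A

Round 1: A 23, B 12, C 32. B eliminated.
Round 2: A 35, C 32. A has a majority (≥34).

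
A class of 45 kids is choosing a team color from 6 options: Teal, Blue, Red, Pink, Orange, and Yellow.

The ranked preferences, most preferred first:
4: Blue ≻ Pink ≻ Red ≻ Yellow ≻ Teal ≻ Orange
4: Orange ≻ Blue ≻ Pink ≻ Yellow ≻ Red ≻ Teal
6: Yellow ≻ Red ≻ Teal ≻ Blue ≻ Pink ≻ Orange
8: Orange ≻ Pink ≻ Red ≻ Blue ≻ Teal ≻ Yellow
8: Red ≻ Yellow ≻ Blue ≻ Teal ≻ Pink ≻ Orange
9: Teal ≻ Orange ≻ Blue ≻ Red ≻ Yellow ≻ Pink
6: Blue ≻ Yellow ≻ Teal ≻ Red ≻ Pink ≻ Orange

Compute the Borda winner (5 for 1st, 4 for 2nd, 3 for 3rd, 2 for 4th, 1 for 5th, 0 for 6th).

Blue

Teal: 4×1 + 4×0 + 6×3 + 8×1 + 8×2 + 9×5 + 6×3 = 109
Blue: 4×5 + 4×4 + 6×2 + 8×2 + 8×3 + 9×3 + 6×5 = 145
Red: 4×3 + 4×1 + 6×4 + 8×3 + 8×5 + 9×2 + 6×2 = 134
Pink: 4×4 + 4×3 + 6×1 + 8×4 + 8×1 + 9×0 + 6×1 = 80
Orange: 4×0 + 4×5 + 6×0 + 8×5 + 8×0 + 9×4 + 6×0 = 96
Yellow: 4×2 + 4×2 + 6×5 + 8×0 + 8×4 + 9×1 + 6×4 = 111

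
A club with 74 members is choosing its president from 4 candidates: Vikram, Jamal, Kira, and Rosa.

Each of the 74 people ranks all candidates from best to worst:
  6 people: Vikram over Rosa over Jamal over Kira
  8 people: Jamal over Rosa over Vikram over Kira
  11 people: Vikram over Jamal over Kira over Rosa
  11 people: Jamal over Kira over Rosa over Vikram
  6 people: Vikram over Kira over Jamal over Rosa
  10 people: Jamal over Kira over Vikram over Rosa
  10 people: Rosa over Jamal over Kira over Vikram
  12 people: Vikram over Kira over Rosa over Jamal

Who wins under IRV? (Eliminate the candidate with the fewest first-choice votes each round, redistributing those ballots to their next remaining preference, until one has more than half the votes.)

Jamal

Round 1: Vikram 35, Jamal 29, Kira 0, Rosa 10. Kira eliminated.
Round 2: Vikram 35, Jamal 29, Rosa 10. Rosa eliminated.
Round 3: Vikram 35, Jamal 39. Jamal has a majority (≥38).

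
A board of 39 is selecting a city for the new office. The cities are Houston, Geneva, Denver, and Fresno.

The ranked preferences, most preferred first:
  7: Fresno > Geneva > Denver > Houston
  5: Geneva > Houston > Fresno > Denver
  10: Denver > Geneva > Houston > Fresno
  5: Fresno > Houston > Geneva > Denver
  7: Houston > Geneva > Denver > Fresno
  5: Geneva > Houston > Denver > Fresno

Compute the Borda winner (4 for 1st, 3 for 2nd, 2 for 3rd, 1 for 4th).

Houston: 7×1 + 5×3 + 10×2 + 5×3 + 7×4 + 5×3 = 100
Geneva: 7×3 + 5×4 + 10×3 + 5×2 + 7×3 + 5×4 = 122
Denver: 7×2 + 5×1 + 10×4 + 5×1 + 7×2 + 5×2 = 88
Fresno: 7×4 + 5×2 + 10×1 + 5×4 + 7×1 + 5×1 = 80

Geneva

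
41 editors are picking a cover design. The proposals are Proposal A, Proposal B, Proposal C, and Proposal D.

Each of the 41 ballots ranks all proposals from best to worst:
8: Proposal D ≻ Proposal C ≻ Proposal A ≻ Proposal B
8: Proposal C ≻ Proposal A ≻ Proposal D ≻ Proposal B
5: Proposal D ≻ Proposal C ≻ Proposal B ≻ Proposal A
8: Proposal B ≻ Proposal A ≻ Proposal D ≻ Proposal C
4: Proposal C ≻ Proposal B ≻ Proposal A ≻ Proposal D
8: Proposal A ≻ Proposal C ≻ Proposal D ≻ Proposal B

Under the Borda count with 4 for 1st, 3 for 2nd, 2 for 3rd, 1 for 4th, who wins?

Proposal C

Proposal A: 8×2 + 8×3 + 5×1 + 8×3 + 4×2 + 8×4 = 109
Proposal B: 8×1 + 8×1 + 5×2 + 8×4 + 4×3 + 8×1 = 78
Proposal C: 8×3 + 8×4 + 5×3 + 8×1 + 4×4 + 8×3 = 119
Proposal D: 8×4 + 8×2 + 5×4 + 8×2 + 4×1 + 8×2 = 104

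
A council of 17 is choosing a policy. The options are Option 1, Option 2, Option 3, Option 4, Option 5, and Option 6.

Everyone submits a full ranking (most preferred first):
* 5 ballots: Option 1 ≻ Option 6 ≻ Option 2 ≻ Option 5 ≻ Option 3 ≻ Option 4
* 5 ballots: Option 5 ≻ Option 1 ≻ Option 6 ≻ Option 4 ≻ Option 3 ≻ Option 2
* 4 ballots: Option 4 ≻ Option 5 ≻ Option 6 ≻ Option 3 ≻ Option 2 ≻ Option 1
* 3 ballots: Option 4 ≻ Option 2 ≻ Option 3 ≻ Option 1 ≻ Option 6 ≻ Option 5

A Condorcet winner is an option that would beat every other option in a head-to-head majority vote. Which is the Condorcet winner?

Option 5

Option 5 vs Option 1: 9–8
Option 5 vs Option 2: 9–8
Option 5 vs Option 3: 14–3
Option 5 vs Option 4: 10–7
Option 5 vs Option 6: 9–8
Option 5 beats every other option.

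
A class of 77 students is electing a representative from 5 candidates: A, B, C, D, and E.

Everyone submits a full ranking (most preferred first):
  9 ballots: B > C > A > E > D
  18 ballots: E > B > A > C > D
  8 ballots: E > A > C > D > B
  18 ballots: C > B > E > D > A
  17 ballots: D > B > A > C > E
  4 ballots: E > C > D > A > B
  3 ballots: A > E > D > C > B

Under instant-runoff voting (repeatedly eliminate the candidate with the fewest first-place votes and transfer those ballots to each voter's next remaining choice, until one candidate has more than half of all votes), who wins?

Round 1: A 3, B 9, C 18, D 17, E 30. A eliminated.
Round 2: B 9, C 18, D 17, E 33. B eliminated.
Round 3: C 27, D 17, E 33. D eliminated.
Round 4: C 44, E 33. C has a majority (≥39).

C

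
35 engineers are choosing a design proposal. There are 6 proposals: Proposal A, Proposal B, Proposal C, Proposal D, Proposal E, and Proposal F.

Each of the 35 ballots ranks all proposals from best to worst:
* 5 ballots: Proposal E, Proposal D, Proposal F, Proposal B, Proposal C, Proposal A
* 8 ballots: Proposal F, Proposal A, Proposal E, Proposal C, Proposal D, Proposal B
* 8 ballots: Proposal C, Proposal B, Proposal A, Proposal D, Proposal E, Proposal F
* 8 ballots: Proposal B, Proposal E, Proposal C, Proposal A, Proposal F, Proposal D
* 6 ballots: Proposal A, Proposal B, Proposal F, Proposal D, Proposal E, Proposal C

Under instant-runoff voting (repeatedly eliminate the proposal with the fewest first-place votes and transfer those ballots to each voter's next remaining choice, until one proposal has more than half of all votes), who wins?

Proposal B

Round 1: Proposal A 6, Proposal B 8, Proposal C 8, Proposal D 0, Proposal E 5, Proposal F 8. Proposal D eliminated.
Round 2: Proposal A 6, Proposal B 8, Proposal C 8, Proposal E 5, Proposal F 8. Proposal E eliminated.
Round 3: Proposal A 6, Proposal B 8, Proposal C 8, Proposal F 13. Proposal A eliminated.
Round 4: Proposal B 14, Proposal C 8, Proposal F 13. Proposal C eliminated.
Round 5: Proposal B 22, Proposal F 13. Proposal B has a majority (≥18).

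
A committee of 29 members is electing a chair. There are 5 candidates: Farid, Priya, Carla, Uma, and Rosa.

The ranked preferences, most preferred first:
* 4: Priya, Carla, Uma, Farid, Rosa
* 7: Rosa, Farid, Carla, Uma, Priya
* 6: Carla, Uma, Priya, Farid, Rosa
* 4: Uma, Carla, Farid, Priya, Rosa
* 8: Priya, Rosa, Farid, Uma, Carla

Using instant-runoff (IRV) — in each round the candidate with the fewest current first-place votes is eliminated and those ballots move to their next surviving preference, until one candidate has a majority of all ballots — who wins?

Round 1: Farid 0, Priya 12, Carla 6, Uma 4, Rosa 7. Farid eliminated.
Round 2: Priya 12, Carla 6, Uma 4, Rosa 7. Uma eliminated.
Round 3: Priya 12, Carla 10, Rosa 7. Rosa eliminated.
Round 4: Priya 12, Carla 17. Carla has a majority (≥15).

Carla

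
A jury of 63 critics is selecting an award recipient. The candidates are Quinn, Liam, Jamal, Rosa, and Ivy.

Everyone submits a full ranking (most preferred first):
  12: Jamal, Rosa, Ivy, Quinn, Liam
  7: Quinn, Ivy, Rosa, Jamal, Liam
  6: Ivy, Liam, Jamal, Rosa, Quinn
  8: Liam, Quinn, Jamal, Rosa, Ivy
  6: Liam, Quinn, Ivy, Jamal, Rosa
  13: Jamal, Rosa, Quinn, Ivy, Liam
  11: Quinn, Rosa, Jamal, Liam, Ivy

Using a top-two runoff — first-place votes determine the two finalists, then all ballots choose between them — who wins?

Quinn

Round 1 first-place votes: Quinn 18, Liam 14, Jamal 25, Rosa 0, Ivy 6. Jamal and Quinn advance.
Runoff: Jamal is ranked above Quinn on 31 ballots, Quinn above Jamal on 32.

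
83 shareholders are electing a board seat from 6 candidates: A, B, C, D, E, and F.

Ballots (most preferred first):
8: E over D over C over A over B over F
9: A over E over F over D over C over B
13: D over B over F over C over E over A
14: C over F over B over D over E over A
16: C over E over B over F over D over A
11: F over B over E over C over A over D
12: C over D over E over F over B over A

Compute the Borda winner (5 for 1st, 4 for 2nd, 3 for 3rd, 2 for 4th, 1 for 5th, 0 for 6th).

A: 8×2 + 9×5 + 13×0 + 14×0 + 16×0 + 11×1 + 12×0 = 72
B: 8×1 + 9×0 + 13×4 + 14×3 + 16×3 + 11×4 + 12×1 = 206
C: 8×3 + 9×1 + 13×2 + 14×5 + 16×5 + 11×2 + 12×5 = 291
D: 8×4 + 9×2 + 13×5 + 14×2 + 16×1 + 11×0 + 12×4 = 207
E: 8×5 + 9×4 + 13×1 + 14×1 + 16×4 + 11×3 + 12×3 = 236
F: 8×0 + 9×3 + 13×3 + 14×4 + 16×2 + 11×5 + 12×2 = 233

C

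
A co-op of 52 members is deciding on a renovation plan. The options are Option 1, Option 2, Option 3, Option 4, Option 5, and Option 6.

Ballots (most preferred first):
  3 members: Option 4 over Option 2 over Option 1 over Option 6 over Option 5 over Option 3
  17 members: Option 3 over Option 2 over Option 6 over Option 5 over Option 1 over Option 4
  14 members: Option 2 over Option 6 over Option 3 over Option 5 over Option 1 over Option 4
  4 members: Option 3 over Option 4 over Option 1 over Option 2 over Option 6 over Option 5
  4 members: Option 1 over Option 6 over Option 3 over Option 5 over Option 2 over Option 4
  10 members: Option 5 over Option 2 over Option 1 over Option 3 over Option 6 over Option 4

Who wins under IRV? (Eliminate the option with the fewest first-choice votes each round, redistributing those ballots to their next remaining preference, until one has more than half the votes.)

Option 2

Round 1: Option 1 4, Option 2 14, Option 3 21, Option 4 3, Option 5 10, Option 6 0. Option 6 eliminated.
Round 2: Option 1 4, Option 2 14, Option 3 21, Option 4 3, Option 5 10. Option 4 eliminated.
Round 3: Option 1 4, Option 2 17, Option 3 21, Option 5 10. Option 1 eliminated.
Round 4: Option 2 17, Option 3 25, Option 5 10. Option 5 eliminated.
Round 5: Option 2 27, Option 3 25. Option 2 has a majority (≥27).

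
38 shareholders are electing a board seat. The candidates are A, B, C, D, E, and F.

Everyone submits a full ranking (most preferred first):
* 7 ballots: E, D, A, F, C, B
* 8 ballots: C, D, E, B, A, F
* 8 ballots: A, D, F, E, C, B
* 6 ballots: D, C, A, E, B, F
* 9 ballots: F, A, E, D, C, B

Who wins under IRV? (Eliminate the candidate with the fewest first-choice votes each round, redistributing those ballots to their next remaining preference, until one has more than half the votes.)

A

Round 1: A 8, B 0, C 8, D 6, E 7, F 9. B eliminated.
Round 2: A 8, C 8, D 6, E 7, F 9. D eliminated.
Round 3: A 8, C 14, E 7, F 9. E eliminated.
Round 4: A 15, C 14, F 9. F eliminated.
Round 5: A 24, C 14. A has a majority (≥20).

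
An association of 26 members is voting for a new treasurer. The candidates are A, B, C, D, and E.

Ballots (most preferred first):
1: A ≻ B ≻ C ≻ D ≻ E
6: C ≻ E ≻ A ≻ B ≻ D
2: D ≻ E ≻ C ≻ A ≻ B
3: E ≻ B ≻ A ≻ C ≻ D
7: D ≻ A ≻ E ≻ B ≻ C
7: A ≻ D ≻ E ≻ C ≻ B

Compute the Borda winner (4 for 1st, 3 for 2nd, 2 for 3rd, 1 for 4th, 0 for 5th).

A: 1×4 + 6×2 + 2×1 + 3×2 + 7×3 + 7×4 = 73
B: 1×3 + 6×1 + 2×0 + 3×3 + 7×1 + 7×0 = 25
C: 1×2 + 6×4 + 2×2 + 3×1 + 7×0 + 7×1 = 40
D: 1×1 + 6×0 + 2×4 + 3×0 + 7×4 + 7×3 = 58
E: 1×0 + 6×3 + 2×3 + 3×4 + 7×2 + 7×2 = 64

A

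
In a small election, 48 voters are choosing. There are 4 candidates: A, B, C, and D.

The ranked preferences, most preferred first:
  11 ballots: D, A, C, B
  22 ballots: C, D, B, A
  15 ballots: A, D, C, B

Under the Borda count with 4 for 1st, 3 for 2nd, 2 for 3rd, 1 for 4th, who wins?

A: 11×3 + 22×1 + 15×4 = 115
B: 11×1 + 22×2 + 15×1 = 70
C: 11×2 + 22×4 + 15×2 = 140
D: 11×4 + 22×3 + 15×3 = 155

D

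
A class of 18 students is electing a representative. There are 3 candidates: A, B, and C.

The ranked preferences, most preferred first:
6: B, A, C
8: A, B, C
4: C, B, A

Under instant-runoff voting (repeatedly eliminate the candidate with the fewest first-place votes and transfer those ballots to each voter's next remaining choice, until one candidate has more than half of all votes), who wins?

B

Round 1: A 8, B 6, C 4. C eliminated.
Round 2: A 8, B 10. B has a majority (≥10).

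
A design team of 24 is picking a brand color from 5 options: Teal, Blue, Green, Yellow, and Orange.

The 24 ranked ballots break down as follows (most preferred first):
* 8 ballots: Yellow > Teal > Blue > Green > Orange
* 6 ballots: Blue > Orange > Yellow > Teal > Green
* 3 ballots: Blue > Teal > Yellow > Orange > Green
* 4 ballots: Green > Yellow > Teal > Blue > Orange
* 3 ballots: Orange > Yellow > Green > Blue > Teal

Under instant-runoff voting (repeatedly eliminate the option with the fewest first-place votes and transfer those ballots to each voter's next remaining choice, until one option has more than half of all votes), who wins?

Yellow

Round 1: Teal 0, Blue 9, Green 4, Yellow 8, Orange 3. Teal eliminated.
Round 2: Blue 9, Green 4, Yellow 8, Orange 3. Orange eliminated.
Round 3: Blue 9, Green 4, Yellow 11. Green eliminated.
Round 4: Blue 9, Yellow 15. Yellow has a majority (≥13).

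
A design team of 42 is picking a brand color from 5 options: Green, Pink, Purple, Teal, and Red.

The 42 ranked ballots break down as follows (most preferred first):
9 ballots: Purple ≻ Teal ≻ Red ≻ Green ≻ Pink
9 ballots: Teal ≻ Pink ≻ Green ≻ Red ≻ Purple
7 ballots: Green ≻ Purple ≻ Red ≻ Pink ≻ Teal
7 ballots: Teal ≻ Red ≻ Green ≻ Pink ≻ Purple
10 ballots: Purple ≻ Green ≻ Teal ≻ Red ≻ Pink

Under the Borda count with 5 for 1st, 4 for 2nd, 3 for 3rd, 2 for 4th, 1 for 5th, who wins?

Green: 9×2 + 9×3 + 7×5 + 7×3 + 10×4 = 141
Pink: 9×1 + 9×4 + 7×2 + 7×2 + 10×1 = 83
Purple: 9×5 + 9×1 + 7×4 + 7×1 + 10×5 = 139
Teal: 9×4 + 9×5 + 7×1 + 7×5 + 10×3 = 153
Red: 9×3 + 9×2 + 7×3 + 7×4 + 10×2 = 114

Teal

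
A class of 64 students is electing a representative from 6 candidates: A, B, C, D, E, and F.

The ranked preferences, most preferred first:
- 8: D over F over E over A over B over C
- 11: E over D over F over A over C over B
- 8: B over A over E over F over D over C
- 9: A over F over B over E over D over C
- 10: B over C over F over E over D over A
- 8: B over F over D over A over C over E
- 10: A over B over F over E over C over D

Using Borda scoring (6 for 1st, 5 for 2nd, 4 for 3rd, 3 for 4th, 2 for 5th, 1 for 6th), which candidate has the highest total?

F

A: 8×3 + 11×3 + 8×5 + 9×6 + 10×1 + 8×3 + 10×6 = 245
B: 8×2 + 11×1 + 8×6 + 9×4 + 10×6 + 8×6 + 10×5 = 269
C: 8×1 + 11×2 + 8×1 + 9×1 + 10×5 + 8×2 + 10×2 = 133
D: 8×6 + 11×5 + 8×2 + 9×2 + 10×2 + 8×4 + 10×1 = 199
E: 8×4 + 11×6 + 8×4 + 9×3 + 10×3 + 8×1 + 10×3 = 225
F: 8×5 + 11×4 + 8×3 + 9×5 + 10×4 + 8×5 + 10×4 = 273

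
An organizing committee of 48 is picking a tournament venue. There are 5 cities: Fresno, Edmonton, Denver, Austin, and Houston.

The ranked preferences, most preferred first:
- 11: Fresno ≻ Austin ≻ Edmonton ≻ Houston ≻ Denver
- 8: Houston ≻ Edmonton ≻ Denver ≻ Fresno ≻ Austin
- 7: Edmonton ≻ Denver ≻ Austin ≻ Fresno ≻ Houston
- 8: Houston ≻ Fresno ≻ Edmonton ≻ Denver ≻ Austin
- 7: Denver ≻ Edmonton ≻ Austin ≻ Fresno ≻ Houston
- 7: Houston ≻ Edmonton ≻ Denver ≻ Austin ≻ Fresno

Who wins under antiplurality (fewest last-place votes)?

Last-place votes: Fresno 7, Edmonton 0, Denver 11, Austin 16, Houston 14.

Edmonton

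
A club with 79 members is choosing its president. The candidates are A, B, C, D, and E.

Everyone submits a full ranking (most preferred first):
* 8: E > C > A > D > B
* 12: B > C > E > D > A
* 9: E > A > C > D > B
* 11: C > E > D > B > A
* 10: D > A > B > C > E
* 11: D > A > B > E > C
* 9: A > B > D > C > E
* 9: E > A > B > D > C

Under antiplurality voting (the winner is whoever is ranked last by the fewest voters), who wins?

D

Last-place votes: A 23, B 17, C 20, D 0, E 19.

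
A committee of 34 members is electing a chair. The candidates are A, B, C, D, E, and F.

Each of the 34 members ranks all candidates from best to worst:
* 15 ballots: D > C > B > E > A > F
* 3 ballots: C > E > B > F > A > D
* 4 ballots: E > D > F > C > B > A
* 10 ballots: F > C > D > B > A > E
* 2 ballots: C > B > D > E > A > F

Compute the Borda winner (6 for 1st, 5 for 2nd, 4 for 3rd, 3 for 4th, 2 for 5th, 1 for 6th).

C

A: 15×2 + 3×2 + 4×1 + 10×2 + 2×2 = 64
B: 15×4 + 3×4 + 4×2 + 10×3 + 2×5 = 120
C: 15×5 + 3×6 + 4×3 + 10×5 + 2×6 = 167
D: 15×6 + 3×1 + 4×5 + 10×4 + 2×4 = 161
E: 15×3 + 3×5 + 4×6 + 10×1 + 2×3 = 100
F: 15×1 + 3×3 + 4×4 + 10×6 + 2×1 = 102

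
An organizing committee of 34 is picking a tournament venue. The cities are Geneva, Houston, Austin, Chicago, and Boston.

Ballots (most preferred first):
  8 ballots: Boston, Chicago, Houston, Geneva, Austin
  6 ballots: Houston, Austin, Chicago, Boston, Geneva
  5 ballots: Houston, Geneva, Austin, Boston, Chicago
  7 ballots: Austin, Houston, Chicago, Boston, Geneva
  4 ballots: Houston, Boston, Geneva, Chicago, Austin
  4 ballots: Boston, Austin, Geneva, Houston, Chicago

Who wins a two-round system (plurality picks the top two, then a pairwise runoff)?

Houston

Round 1 first-place votes: Geneva 0, Houston 15, Austin 7, Chicago 0, Boston 12. Houston and Boston advance.
Runoff: Houston is ranked above Boston on 22 ballots, Boston above Houston on 12.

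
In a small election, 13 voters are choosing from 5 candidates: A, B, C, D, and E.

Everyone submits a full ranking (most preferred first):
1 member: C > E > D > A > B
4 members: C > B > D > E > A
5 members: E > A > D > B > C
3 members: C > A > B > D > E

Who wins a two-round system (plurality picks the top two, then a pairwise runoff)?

C

Round 1 first-place votes: A 0, B 0, C 8, D 0, E 5. C and E advance.
Runoff: C is ranked above E on 8 ballots, E above C on 5.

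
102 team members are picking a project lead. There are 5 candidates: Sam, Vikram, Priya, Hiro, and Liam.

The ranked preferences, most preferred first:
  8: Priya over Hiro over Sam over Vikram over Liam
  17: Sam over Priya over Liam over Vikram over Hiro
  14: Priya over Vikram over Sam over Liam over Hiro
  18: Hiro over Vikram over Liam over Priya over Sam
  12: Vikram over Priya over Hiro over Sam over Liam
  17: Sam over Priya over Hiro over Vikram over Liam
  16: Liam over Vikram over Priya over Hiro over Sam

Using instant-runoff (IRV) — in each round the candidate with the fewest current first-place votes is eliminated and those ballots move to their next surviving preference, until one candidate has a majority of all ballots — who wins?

Priya

Round 1: Sam 34, Vikram 12, Priya 22, Hiro 18, Liam 16. Vikram eliminated.
Round 2: Sam 34, Priya 34, Hiro 18, Liam 16. Liam eliminated.
Round 3: Sam 34, Priya 50, Hiro 18. Hiro eliminated.
Round 4: Sam 34, Priya 68. Priya has a majority (≥52).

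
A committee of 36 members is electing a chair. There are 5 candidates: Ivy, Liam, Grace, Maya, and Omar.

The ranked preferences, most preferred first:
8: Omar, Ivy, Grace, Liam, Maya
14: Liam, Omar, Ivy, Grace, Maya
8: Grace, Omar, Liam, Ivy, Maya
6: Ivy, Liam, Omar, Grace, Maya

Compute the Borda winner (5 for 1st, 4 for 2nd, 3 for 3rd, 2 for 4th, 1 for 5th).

Omar

Ivy: 8×4 + 14×3 + 8×2 + 6×5 = 120
Liam: 8×2 + 14×5 + 8×3 + 6×4 = 134
Grace: 8×3 + 14×2 + 8×5 + 6×2 = 104
Maya: 8×1 + 14×1 + 8×1 + 6×1 = 36
Omar: 8×5 + 14×4 + 8×4 + 6×3 = 146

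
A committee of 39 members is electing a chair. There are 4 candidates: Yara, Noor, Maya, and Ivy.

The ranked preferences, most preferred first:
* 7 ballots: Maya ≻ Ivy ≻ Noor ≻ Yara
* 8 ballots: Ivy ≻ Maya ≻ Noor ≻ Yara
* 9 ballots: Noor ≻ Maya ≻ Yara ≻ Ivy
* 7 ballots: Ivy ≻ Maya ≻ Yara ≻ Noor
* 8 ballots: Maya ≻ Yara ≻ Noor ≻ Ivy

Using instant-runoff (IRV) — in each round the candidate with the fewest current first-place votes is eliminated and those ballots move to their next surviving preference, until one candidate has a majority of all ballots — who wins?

Round 1: Yara 0, Noor 9, Maya 15, Ivy 15. Yara eliminated.
Round 2: Noor 9, Maya 15, Ivy 15. Noor eliminated.
Round 3: Maya 24, Ivy 15. Maya has a majority (≥20).

Maya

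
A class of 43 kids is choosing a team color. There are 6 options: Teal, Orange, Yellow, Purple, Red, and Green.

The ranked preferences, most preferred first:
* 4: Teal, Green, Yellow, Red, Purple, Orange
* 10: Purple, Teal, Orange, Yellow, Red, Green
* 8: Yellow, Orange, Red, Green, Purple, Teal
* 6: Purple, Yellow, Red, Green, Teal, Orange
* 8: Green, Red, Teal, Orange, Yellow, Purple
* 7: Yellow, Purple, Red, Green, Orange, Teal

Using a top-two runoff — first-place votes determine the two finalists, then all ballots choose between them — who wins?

Round 1 first-place votes: Teal 4, Orange 0, Yellow 15, Purple 16, Red 0, Green 8. Purple and Yellow advance.
Runoff: Purple is ranked above Yellow on 16 ballots, Yellow above Purple on 27.

Yellow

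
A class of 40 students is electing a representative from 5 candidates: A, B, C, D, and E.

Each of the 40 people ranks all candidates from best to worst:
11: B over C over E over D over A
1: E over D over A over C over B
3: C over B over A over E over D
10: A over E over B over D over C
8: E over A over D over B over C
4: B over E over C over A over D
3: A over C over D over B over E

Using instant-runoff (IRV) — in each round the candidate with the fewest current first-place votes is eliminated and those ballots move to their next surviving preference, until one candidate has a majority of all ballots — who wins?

Round 1: A 13, B 15, C 3, D 0, E 9. D eliminated.
Round 2: A 13, B 15, C 3, E 9. C eliminated.
Round 3: A 13, B 18, E 9. E eliminated.
Round 4: A 22, B 18. A has a majority (≥21).

A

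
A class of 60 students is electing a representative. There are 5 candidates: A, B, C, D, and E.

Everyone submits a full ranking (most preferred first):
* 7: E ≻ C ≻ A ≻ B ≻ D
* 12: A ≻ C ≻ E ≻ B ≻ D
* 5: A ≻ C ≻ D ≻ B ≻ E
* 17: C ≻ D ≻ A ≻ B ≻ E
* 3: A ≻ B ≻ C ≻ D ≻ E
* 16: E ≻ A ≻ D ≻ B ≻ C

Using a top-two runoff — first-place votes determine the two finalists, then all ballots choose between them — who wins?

Round 1 first-place votes: A 20, B 0, C 17, D 0, E 23. E and A advance.
Runoff: E is ranked above A on 23 ballots, A above E on 37.

A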